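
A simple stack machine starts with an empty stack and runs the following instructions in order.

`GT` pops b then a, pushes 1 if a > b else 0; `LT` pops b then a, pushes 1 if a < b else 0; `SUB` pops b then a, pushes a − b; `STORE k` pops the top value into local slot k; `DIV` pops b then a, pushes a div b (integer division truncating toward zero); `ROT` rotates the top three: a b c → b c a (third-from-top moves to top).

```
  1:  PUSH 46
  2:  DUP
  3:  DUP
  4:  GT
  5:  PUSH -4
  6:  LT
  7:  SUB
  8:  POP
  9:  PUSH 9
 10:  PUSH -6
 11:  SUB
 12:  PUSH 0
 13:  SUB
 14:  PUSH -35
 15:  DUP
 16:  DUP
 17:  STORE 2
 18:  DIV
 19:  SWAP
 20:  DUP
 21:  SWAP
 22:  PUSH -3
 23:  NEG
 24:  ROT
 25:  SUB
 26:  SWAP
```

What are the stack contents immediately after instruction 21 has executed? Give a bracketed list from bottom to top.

PUSH 46  -> [46]
DUP      -> [46, 46]
DUP      -> [46, 46, 46]
GT       -> [46, 0]
PUSH -4  -> [46, 0, -4]
LT       -> [46, 0]
SUB      -> [46]
POP      -> []
PUSH 9   -> [9]
PUSH -6  -> [9, -6]
SUB      -> [15]
PUSH 0   -> [15, 0]
SUB      -> [15]
PUSH -35 -> [15, -35]
DUP      -> [15, -35, -35]
DUP      -> [15, -35, -35, -35]
STORE 2  -> [15, -35, -35]
DIV      -> [15, 1]
SWAP     -> [1, 15]
DUP      -> [1, 15, 15]
SWAP     -> [1, 15, 15]

[1, 15, 15]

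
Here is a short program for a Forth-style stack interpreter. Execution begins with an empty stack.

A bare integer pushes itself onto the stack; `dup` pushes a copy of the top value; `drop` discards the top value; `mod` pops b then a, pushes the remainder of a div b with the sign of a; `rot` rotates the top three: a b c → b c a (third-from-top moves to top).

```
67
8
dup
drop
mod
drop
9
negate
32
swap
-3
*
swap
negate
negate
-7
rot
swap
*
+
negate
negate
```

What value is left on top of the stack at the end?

67     -> 67
8      -> 67 8
dup    -> 67 8 8
drop   -> 67 8
mod    -> 3
drop   -> (empty)
9      -> 9
negate -> -9
32     -> -9 32
swap   -> 32 -9
-3     -> 32 -9 -3
*      -> 32 27
swap   -> 27 32
negate -> 27 -32
negate -> 27 32
-7     -> 27 32 -7
rot    -> 32 -7 27
swap   -> 32 27 -7
*      -> 32 -189
+      -> -157
negate -> 157
negate -> -157

-157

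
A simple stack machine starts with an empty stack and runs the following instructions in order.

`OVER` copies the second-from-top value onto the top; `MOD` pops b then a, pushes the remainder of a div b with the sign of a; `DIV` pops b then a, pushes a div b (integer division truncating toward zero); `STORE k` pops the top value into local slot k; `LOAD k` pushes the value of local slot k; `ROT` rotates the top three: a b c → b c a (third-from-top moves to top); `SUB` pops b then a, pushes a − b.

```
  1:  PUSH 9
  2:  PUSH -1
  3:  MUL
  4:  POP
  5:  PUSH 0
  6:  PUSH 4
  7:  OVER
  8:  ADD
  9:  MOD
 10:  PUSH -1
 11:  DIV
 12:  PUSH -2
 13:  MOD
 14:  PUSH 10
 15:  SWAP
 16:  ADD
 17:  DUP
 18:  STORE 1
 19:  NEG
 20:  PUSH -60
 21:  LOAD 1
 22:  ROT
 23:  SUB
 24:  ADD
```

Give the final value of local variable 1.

10

PUSH 9   → 9
PUSH -1  → 9 -1
MUL      → -9
POP      → (empty)
PUSH 0   → 0
PUSH 4   → 0 4
OVER     → 0 4 0
ADD      → 0 4
MOD      → 0
PUSH -1  → 0 -1
DIV      → 0
PUSH -2  → 0 -2
MOD      → 0
PUSH 10  → 0 10
SWAP     → 10 0
ADD      → 10
DUP      → 10 10
STORE 1  → 10
NEG      → -10
PUSH -60 → -10 -60
LOAD 1   → -10 -60 10
ROT      → -60 10 -10
SUB      → -60 20
ADD      → -40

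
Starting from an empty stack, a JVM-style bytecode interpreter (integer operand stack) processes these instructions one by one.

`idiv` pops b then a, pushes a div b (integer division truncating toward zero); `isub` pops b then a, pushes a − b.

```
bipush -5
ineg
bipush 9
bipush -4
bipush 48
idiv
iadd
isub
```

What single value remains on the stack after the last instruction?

-4

bipush -5 → -5
ineg      → 5
bipush 9  → 5 9
bipush -4 → 5 9 -4
bipush 48 → 5 9 -4 48
idiv      → 5 9 0
iadd      → 5 9
isub      → -4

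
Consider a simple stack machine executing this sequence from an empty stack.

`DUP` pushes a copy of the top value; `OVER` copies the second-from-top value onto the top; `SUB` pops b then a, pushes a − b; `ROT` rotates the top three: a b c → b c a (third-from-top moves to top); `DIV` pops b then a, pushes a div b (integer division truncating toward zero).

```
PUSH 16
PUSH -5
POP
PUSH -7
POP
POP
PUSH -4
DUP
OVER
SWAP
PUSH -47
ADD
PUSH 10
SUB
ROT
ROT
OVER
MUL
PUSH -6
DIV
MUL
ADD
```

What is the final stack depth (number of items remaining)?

PUSH 16  -> [16]
PUSH -5  -> [16, -5]
POP      -> [16]
PUSH -7  -> [16, -7]
POP      -> [16]
POP      -> []
PUSH -4  -> [-4]
DUP      -> [-4, -4]
OVER     -> [-4, -4, -4]
SWAP     -> [-4, -4, -4]
PUSH -47 -> [-4, -4, -4, -47]
ADD      -> [-4, -4, -51]
PUSH 10  -> [-4, -4, -51, 10]
SUB      -> [-4, -4, -61]
ROT      -> [-4, -61, -4]
ROT      -> [-61, -4, -4]
OVER     -> [-61, -4, -4, -4]
MUL      -> [-61, -4, 16]
PUSH -6  -> [-61, -4, 16, -6]
DIV      -> [-61, -4, -2]
MUL      -> [-61, 8]
ADD      -> [-53]

1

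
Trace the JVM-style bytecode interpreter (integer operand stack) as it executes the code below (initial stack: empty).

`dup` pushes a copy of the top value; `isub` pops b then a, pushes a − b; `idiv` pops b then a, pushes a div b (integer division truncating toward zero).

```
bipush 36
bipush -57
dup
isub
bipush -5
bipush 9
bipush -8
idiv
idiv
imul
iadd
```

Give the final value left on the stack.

bipush 36  -> 36
bipush -57 -> 36 -57
dup        -> 36 -57 -57
isub       -> 36 0
bipush -5  -> 36 0 -5
bipush 9   -> 36 0 -5 9
bipush -8  -> 36 0 -5 9 -8
idiv       -> 36 0 -5 -1
idiv       -> 36 0 5
imul       -> 36 0
iadd       -> 36

36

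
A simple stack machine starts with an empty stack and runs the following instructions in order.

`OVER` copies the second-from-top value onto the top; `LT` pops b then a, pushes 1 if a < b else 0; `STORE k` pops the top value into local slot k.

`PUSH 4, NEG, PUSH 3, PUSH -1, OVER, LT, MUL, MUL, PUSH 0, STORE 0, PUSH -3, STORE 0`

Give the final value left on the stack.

-12

PUSH 4   [4]
NEG      [-4]
PUSH 3   [-4, 3]
PUSH -1  [-4, 3, -1]
OVER     [-4, 3, -1, 3]
LT       [-4, 3, 1]
MUL      [-4, 3]
MUL      [-12]
PUSH 0   [-12, 0]
STORE 0  [-12]
PUSH -3  [-12, -3]
STORE 0  [-12]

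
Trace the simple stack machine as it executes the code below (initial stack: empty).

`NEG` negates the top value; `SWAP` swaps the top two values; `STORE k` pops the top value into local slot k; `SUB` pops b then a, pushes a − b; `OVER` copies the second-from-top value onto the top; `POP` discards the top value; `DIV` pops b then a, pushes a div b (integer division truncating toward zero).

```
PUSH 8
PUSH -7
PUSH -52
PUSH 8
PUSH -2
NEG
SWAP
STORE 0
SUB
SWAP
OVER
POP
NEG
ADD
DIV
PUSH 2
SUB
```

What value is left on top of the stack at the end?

PUSH 8   → 8
PUSH -7  → 8 -7
PUSH -52 → 8 -7 -52
PUSH 8   → 8 -7 -52 8
PUSH -2  → 8 -7 -52 8 -2
NEG      → 8 -7 -52 8 2
SWAP     → 8 -7 -52 2 8
STORE 0  → 8 -7 -52 2
SUB      → 8 -7 -54
SWAP     → 8 -54 -7
OVER     → 8 -54 -7 -54
POP      → 8 -54 -7
NEG      → 8 -54 7
ADD      → 8 -47
DIV      → 0
PUSH 2   → 0 2
SUB      → -2

-2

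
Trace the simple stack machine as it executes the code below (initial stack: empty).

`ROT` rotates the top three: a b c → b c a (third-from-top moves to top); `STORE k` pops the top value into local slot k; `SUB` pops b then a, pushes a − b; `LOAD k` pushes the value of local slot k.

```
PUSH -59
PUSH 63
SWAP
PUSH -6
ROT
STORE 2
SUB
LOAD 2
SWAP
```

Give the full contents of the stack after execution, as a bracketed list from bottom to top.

PUSH -59 -> [-59]
PUSH 63  -> [-59, 63]
SWAP     -> [63, -59]
PUSH -6  -> [63, -59, -6]
ROT      -> [-59, -6, 63]
STORE 2  -> [-59, -6]
SUB      -> [-53]
LOAD 2   -> [-53, 63]
SWAP     -> [63, -53]

[63, -53]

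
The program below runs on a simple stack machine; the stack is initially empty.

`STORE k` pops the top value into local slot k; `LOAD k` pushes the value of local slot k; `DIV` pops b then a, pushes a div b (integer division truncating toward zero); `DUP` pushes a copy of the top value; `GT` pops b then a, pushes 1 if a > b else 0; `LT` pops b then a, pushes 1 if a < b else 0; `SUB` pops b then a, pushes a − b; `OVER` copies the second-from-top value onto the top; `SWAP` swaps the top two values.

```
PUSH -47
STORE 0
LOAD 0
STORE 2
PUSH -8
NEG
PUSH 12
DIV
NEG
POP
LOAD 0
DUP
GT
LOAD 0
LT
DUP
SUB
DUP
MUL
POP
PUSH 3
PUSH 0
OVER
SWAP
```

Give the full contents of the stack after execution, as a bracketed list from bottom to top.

[3, 3, 0]

PUSH -47  -47
STORE 0   (empty)
LOAD 0    -47
STORE 2   (empty)
PUSH -8   -8
NEG       8
PUSH 12   8 12
DIV       0
NEG       0
POP       (empty)
LOAD 0    -47
DUP       -47 -47
GT        0
LOAD 0    0 -47
LT        0
DUP       0 0
SUB       0
DUP       0 0
MUL       0
POP       (empty)
PUSH 3    3
PUSH 0    3 0
OVER      3 0 3
SWAP      3 3 0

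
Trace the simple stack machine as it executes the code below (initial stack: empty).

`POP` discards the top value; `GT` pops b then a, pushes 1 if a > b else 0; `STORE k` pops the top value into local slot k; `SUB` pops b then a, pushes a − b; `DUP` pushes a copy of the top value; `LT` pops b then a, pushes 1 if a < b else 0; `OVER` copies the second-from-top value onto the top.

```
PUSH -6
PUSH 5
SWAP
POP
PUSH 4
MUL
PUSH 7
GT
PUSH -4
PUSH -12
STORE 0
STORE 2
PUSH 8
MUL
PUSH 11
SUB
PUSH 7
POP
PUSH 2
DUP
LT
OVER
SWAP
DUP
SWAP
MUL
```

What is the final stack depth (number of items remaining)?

PUSH -6   [-6]
PUSH 5    [-6, 5]
SWAP      [5, -6]
POP       [5]
PUSH 4    [5, 4]
MUL       [20]
PUSH 7    [20, 7]
GT        [1]
PUSH -4   [1, -4]
PUSH -12  [1, -4, -12]
STORE 0   [1, -4]
STORE 2   [1]
PUSH 8    [1, 8]
MUL       [8]
PUSH 11   [8, 11]
SUB       [-3]
PUSH 7    [-3, 7]
POP       [-3]
PUSH 2    [-3, 2]
DUP       [-3, 2, 2]
LT        [-3, 0]
OVER      [-3, 0, -3]
SWAP      [-3, -3, 0]
DUP       [-3, -3, 0, 0]
SWAP      [-3, -3, 0, 0]
MUL       [-3, -3, 0]

3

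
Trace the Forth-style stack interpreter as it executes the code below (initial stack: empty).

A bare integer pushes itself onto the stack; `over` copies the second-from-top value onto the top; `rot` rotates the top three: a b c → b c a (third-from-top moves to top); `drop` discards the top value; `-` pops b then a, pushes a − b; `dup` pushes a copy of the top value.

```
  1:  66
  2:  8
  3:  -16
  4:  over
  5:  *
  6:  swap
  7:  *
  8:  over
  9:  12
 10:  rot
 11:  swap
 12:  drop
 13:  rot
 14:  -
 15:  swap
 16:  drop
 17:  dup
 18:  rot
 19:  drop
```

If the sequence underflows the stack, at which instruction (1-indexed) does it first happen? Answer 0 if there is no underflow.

66   -> 66
8    -> 66 8
-16  -> 66 8 -16
over -> 66 8 -16 8
*    -> 66 8 -128
swap -> 66 -128 8
*    -> 66 -1024
over -> 66 -1024 66
12   -> 66 -1024 66 12
rot  -> 66 66 12 -1024
swap -> 66 66 -1024 12
drop -> 66 66 -1024
rot  -> 66 -1024 66
-    -> 66 -1090
swap -> -1090 66
drop -> -1090
dup  -> -1090 -1090
rot  — needs 3 operands, stack has 2 → underflow

18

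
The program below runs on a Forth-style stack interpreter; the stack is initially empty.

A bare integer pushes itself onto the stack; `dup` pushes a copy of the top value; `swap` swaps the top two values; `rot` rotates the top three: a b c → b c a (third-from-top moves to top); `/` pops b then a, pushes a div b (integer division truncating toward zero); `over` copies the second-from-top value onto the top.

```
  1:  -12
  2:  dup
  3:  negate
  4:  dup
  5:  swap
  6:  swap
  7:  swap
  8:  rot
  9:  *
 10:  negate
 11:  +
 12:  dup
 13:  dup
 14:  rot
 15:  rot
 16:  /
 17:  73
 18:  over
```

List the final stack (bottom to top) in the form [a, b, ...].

-12    → -12
dup    → -12 -12
negate → -12 12
dup    → -12 12 12
swap   → -12 12 12
swap   → -12 12 12
swap   → -12 12 12
rot    → 12 12 -12
*      → 12 -144
negate → 12 144
+      → 156
dup    → 156 156
dup    → 156 156 156
rot    → 156 156 156
rot    → 156 156 156
/      → 156 1
73     → 156 1 73
over   → 156 1 73 1

[156, 1, 73, 1]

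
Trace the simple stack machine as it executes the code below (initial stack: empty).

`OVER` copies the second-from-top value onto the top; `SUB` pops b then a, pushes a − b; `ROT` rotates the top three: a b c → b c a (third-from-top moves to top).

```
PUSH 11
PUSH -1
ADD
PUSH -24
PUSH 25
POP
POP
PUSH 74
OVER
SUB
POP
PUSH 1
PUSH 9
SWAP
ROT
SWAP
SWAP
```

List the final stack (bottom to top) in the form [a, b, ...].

[9, 1, 10]

PUSH 11   11
PUSH -1   11 -1
ADD       10
PUSH -24  10 -24
PUSH 25   10 -24 25
POP       10 -24
POP       10
PUSH 74   10 74
OVER      10 74 10
SUB       10 64
POP       10
PUSH 1    10 1
PUSH 9    10 1 9
SWAP      10 9 1
ROT       9 1 10
SWAP      9 10 1
SWAP      9 1 10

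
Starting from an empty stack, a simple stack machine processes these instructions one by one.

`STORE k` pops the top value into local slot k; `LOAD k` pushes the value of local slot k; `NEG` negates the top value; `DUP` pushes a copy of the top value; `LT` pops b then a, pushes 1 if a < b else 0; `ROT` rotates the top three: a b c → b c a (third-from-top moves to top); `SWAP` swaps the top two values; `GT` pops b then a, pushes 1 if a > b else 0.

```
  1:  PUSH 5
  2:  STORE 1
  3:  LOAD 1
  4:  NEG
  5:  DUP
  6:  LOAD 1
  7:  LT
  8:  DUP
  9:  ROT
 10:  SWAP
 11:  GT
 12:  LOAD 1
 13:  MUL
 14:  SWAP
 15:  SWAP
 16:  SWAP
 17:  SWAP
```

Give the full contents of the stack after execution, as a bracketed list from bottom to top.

PUSH 5   5
STORE 1  (empty)
LOAD 1   5
NEG      -5
DUP      -5 -5
LOAD 1   -5 -5 5
LT       -5 1
DUP      -5 1 1
ROT      1 1 -5
SWAP     1 -5 1
GT       1 0
LOAD 1   1 0 5
MUL      1 0
SWAP     0 1
SWAP     1 0
SWAP     0 1
SWAP     1 0

[1, 0]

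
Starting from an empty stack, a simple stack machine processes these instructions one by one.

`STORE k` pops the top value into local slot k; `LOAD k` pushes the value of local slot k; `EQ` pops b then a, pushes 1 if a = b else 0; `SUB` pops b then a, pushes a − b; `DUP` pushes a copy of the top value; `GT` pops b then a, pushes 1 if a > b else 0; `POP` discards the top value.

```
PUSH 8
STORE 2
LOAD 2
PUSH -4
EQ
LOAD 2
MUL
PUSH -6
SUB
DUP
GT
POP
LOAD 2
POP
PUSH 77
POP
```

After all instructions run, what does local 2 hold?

PUSH 8  → 8
STORE 2 → (empty)
LOAD 2  → 8
PUSH -4 → 8 -4
EQ      → 0
LOAD 2  → 0 8
MUL     → 0
PUSH -6 → 0 -6
SUB     → 6
DUP     → 6 6
GT      → 0
POP     → (empty)
LOAD 2  → 8
POP     → (empty)
PUSH 77 → 77
POP     → (empty)

8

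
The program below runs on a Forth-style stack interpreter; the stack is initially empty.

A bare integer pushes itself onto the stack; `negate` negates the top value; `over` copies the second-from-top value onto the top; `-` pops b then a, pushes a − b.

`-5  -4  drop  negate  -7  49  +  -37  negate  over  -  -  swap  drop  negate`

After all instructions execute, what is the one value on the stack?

-5     -> -5
-4     -> -5 -4
drop   -> -5
negate -> 5
-7     -> 5 -7
49     -> 5 -7 49
+      -> 5 42
-37    -> 5 42 -37
negate -> 5 42 37
over   -> 5 42 37 42
-      -> 5 42 -5
-      -> 5 47
swap   -> 47 5
drop   -> 47
negate -> -47

-47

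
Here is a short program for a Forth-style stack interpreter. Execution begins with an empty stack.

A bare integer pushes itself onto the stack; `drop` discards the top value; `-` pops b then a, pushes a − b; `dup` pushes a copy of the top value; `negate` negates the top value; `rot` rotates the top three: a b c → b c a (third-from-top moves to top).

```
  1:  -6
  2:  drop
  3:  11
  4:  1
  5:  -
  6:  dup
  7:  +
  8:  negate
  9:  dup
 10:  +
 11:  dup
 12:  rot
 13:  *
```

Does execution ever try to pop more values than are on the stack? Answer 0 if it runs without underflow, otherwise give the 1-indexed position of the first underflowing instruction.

-6      -6
drop    (empty)
11      11
1       11 1
-       10
dup     10 10
+       20
negate  -20
dup     -20 -20
+       -40
dup     -40 -40
rot  — needs 3 operands, stack has 2 → underflow

12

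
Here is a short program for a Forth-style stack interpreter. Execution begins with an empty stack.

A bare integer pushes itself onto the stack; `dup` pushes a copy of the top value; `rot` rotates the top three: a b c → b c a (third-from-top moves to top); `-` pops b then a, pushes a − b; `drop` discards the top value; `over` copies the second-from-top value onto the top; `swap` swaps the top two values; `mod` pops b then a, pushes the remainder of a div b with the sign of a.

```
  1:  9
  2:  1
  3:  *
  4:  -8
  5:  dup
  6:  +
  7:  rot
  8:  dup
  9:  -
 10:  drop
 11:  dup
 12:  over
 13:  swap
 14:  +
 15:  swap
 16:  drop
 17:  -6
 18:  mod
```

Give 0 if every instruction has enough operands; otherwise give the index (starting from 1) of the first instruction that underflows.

9   -> [9]
1   -> [9, 1]
*   -> [9]
-8  -> [9, -8]
dup -> [9, -8, -8]
+   -> [9, -16]
rot  — needs 3 operands, stack has 2 → underflow

7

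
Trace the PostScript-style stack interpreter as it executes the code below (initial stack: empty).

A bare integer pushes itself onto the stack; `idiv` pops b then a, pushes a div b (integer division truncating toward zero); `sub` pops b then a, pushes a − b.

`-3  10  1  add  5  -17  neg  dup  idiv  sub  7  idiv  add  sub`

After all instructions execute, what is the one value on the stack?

-14

-3   -> [-3]
10   -> [-3, 10]
1    -> [-3, 10, 1]
add  -> [-3, 11]
5    -> [-3, 11, 5]
-17  -> [-3, 11, 5, -17]
neg  -> [-3, 11, 5, 17]
dup  -> [-3, 11, 5, 17, 17]
idiv -> [-3, 11, 5, 1]
sub  -> [-3, 11, 4]
7    -> [-3, 11, 4, 7]
idiv -> [-3, 11, 0]
add  -> [-3, 11]
sub  -> [-14]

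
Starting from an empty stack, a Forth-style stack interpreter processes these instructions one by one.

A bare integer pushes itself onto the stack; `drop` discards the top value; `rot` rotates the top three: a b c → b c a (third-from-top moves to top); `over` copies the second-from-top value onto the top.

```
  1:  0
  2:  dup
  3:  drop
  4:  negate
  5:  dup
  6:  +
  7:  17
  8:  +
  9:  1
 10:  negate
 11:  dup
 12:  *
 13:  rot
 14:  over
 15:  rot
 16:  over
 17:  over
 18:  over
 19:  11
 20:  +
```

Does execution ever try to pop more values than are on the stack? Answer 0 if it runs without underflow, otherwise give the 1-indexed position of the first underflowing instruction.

0      -> 0
dup    -> 0 0
drop   -> 0
negate -> 0
dup    -> 0 0
+      -> 0
17     -> 0 17
+      -> 17
1      -> 17 1
negate -> 17 -1
dup    -> 17 -1 -1
*      -> 17 1
rot  — needs 3 operands, stack has 2 → underflow

13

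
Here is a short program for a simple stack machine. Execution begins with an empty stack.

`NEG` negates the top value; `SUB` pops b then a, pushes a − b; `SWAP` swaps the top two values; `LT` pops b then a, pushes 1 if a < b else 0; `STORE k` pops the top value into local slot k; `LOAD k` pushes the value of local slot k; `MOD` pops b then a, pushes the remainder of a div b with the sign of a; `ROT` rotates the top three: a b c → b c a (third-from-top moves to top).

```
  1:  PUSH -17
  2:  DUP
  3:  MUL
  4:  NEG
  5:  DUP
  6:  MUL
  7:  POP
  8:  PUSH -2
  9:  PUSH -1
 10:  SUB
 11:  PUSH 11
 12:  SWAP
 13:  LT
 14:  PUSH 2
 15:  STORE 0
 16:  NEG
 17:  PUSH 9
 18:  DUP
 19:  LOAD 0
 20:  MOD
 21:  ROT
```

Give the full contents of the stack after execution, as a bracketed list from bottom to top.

[9, 1, 0]

PUSH -17 : -17
DUP      : -17 -17
MUL      : 289
NEG      : -289
DUP      : -289 -289
MUL      : 83521
POP      : (empty)
PUSH -2  : -2
PUSH -1  : -2 -1
SUB      : -1
PUSH 11  : -1 11
SWAP     : 11 -1
LT       : 0
PUSH 2   : 0 2
STORE 0  : 0
NEG      : 0
PUSH 9   : 0 9
DUP      : 0 9 9
LOAD 0   : 0 9 9 2
MOD      : 0 9 1
ROT      : 9 1 0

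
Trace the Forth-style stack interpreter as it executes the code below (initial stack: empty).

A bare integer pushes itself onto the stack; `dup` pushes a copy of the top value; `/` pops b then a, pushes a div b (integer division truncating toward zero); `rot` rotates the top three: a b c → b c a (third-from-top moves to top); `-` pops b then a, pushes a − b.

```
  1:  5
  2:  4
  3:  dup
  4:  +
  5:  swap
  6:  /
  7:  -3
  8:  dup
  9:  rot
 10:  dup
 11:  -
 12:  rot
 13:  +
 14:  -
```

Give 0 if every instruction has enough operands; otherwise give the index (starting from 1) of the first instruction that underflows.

5    : 5
4    : 5 4
dup  : 5 4 4
+    : 5 8
swap : 8 5
/    : 1
-3   : 1 -3
dup  : 1 -3 -3
rot  : -3 -3 1
dup  : -3 -3 1 1
-    : -3 -3 0
rot  : -3 0 -3
+    : -3 -3
-    : 0

0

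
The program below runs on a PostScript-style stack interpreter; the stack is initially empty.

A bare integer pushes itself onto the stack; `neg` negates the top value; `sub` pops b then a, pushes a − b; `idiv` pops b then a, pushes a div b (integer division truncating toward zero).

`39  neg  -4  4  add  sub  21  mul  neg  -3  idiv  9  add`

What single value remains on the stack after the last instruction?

-264

39    39
neg   -39
-4    -39 -4
4     -39 -4 4
add   -39 0
sub   -39
21    -39 21
mul   -819
neg   819
-3    819 -3
idiv  -273
9     -273 9
add   -264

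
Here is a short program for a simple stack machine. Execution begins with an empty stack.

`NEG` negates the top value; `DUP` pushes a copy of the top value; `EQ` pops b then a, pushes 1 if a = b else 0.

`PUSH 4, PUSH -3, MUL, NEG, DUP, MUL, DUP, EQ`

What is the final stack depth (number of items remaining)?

PUSH 4  → 4
PUSH -3 → 4 -3
MUL     → -12
NEG     → 12
DUP     → 12 12
MUL     → 144
DUP     → 144 144
EQ      → 1

1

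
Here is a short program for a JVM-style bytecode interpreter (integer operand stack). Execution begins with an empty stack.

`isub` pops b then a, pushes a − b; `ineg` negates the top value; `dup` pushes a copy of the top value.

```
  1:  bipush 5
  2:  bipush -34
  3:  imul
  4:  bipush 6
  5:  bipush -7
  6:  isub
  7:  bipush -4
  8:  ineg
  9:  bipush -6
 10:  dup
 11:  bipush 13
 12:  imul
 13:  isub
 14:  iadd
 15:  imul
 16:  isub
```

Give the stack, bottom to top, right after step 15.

bipush 5   : [5]
bipush -34 : [5, -34]
imul       : [-170]
bipush 6   : [-170, 6]
bipush -7  : [-170, 6, -7]
isub       : [-170, 13]
bipush -4  : [-170, 13, -4]
ineg       : [-170, 13, 4]
bipush -6  : [-170, 13, 4, -6]
dup        : [-170, 13, 4, -6, -6]
bipush 13  : [-170, 13, 4, -6, -6, 13]
imul       : [-170, 13, 4, -6, -78]
isub       : [-170, 13, 4, 72]
iadd       : [-170, 13, 76]
imul       : [-170, 988]

[-170, 988]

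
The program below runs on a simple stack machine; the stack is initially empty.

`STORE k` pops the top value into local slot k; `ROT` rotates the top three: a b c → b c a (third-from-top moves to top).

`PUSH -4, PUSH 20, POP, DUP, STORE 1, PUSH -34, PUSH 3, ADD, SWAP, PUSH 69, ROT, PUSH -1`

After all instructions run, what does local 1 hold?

-4

PUSH -4  -> -4
PUSH 20  -> -4 20
POP      -> -4
DUP      -> -4 -4
STORE 1  -> -4
PUSH -34 -> -4 -34
PUSH 3   -> -4 -34 3
ADD      -> -4 -31
SWAP     -> -31 -4
PUSH 69  -> -31 -4 69
ROT      -> -4 69 -31
PUSH -1  -> -4 69 -31 -1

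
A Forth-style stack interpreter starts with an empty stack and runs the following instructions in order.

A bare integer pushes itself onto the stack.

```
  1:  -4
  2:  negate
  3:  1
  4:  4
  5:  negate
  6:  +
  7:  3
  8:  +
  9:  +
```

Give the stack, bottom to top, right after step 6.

-4      [-4]
negate  [4]
1       [4, 1]
4       [4, 1, 4]
negate  [4, 1, -4]
+       [4, -3]

[4, -3]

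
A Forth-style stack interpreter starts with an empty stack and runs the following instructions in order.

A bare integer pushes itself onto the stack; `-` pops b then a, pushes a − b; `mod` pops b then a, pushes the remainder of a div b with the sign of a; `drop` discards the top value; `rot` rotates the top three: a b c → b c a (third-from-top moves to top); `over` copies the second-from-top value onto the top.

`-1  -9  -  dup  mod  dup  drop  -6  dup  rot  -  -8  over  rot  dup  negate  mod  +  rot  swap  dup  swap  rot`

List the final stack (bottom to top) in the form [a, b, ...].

-1     : -1
-9     : -1 -9
-      : 8
dup    : 8 8
mod    : 0
dup    : 0 0
drop   : 0
-6     : 0 -6
dup    : 0 -6 -6
rot    : -6 -6 0
-      : -6 -6
-8     : -6 -6 -8
over   : -6 -6 -8 -6
rot    : -6 -8 -6 -6
dup    : -6 -8 -6 -6 -6
negate : -6 -8 -6 -6 6
mod    : -6 -8 -6 0
+      : -6 -8 -6
rot    : -8 -6 -6
swap   : -8 -6 -6
dup    : -8 -6 -6 -6
swap   : -8 -6 -6 -6
rot    : -8 -6 -6 -6

[-8, -6, -6, -6]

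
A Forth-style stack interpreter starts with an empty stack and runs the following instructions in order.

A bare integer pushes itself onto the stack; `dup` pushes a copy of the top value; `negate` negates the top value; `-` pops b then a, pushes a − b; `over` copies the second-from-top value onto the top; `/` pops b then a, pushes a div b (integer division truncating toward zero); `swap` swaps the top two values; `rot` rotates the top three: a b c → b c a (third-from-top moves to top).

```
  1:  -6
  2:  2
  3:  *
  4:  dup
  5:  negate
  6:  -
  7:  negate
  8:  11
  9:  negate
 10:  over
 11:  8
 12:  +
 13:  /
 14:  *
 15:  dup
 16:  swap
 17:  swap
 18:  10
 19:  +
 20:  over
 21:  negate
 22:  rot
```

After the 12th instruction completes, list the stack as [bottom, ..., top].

[24, -11, 32]

-6     : -6
2      : -6 2
*      : -12
dup    : -12 -12
negate : -12 12
-      : -24
negate : 24
11     : 24 11
negate : 24 -11
over   : 24 -11 24
8      : 24 -11 24 8
+      : 24 -11 32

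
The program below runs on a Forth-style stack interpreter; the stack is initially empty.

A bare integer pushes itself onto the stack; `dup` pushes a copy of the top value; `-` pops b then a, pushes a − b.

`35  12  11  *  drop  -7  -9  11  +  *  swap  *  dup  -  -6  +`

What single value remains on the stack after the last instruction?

-6

35   → 35
12   → 35 12
11   → 35 12 11
*    → 35 132
drop → 35
-7   → 35 -7
-9   → 35 -7 -9
11   → 35 -7 -9 11
+    → 35 -7 2
*    → 35 -14
swap → -14 35
*    → -490
dup  → -490 -490
-    → 0
-6   → 0 -6
+    → -6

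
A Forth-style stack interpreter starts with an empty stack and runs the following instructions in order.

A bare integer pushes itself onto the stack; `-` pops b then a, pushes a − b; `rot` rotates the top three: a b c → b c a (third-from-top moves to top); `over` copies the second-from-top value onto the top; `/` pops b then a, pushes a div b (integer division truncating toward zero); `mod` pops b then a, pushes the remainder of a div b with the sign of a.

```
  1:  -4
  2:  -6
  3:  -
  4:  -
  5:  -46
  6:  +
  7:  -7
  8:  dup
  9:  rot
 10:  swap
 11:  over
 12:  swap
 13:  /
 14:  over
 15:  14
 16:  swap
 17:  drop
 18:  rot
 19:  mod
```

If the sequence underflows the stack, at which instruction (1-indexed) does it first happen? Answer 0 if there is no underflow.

-4 → -4
-6 → -4 -6
-  → 2
-  — needs 2 operands, stack has 1 → underflow

4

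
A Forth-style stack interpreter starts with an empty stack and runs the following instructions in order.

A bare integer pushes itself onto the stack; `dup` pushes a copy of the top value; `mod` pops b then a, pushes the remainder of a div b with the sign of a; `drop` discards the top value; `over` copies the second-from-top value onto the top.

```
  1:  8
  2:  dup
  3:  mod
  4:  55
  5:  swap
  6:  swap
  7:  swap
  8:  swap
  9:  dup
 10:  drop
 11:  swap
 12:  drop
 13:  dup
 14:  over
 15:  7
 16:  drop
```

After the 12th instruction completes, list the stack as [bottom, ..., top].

[55]

8    -> [8]
dup  -> [8, 8]
mod  -> [0]
55   -> [0, 55]
swap -> [55, 0]
swap -> [0, 55]
swap -> [55, 0]
swap -> [0, 55]
dup  -> [0, 55, 55]
drop -> [0, 55]
swap -> [55, 0]
drop -> [55]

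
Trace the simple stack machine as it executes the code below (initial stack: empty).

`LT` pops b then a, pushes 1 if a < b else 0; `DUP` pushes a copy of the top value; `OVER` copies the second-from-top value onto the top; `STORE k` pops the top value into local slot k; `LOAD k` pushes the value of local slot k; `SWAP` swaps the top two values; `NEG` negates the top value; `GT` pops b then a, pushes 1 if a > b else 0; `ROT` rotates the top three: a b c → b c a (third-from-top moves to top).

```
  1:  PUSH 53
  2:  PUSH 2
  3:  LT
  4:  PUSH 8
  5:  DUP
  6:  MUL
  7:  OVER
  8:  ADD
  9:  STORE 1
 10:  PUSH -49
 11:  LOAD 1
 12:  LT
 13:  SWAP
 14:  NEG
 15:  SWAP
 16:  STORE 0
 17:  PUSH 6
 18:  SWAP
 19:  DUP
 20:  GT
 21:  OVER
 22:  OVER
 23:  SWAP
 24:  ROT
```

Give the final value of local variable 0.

1

PUSH 53  → 53
PUSH 2   → 53 2
LT       → 0
PUSH 8   → 0 8
DUP      → 0 8 8
MUL      → 0 64
OVER     → 0 64 0
ADD      → 0 64
STORE 1  → 0
PUSH -49 → 0 -49
LOAD 1   → 0 -49 64
LT       → 0 1
SWAP     → 1 0
NEG      → 1 0
SWAP     → 0 1
STORE 0  → 0
PUSH 6   → 0 6
SWAP     → 6 0
DUP      → 6 0 0
GT       → 6 0
OVER     → 6 0 6
OVER     → 6 0 6 0
SWAP     → 6 0 0 6
ROT      → 6 0 6 0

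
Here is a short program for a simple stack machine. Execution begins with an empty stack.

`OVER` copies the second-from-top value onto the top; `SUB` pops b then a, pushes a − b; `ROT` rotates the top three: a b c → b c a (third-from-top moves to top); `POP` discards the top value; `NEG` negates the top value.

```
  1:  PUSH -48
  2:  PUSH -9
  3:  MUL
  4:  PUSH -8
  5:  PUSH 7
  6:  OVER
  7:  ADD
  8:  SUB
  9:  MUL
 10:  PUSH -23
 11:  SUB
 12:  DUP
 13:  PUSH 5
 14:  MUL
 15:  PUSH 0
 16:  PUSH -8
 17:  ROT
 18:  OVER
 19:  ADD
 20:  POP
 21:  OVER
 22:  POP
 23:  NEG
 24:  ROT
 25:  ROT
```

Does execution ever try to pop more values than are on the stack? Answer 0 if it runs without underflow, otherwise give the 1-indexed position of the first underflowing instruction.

0

PUSH -48 -> -48
PUSH -9  -> -48 -9
MUL      -> 432
PUSH -8  -> 432 -8
PUSH 7   -> 432 -8 7
OVER     -> 432 -8 7 -8
ADD      -> 432 -8 -1
SUB      -> 432 -7
MUL      -> -3024
PUSH -23 -> -3024 -23
SUB      -> -3001
DUP      -> -3001 -3001
PUSH 5   -> -3001 -3001 5
MUL      -> -3001 -15005
PUSH 0   -> -3001 -15005 0
PUSH -8  -> -3001 -15005 0 -8
ROT      -> -3001 0 -8 -15005
OVER     -> -3001 0 -8 -15005 -8
ADD      -> -3001 0 -8 -15013
POP      -> -3001 0 -8
OVER     -> -3001 0 -8 0
POP      -> -3001 0 -8
NEG      -> -3001 0 8
ROT      -> 0 8 -3001
ROT      -> 8 -3001 0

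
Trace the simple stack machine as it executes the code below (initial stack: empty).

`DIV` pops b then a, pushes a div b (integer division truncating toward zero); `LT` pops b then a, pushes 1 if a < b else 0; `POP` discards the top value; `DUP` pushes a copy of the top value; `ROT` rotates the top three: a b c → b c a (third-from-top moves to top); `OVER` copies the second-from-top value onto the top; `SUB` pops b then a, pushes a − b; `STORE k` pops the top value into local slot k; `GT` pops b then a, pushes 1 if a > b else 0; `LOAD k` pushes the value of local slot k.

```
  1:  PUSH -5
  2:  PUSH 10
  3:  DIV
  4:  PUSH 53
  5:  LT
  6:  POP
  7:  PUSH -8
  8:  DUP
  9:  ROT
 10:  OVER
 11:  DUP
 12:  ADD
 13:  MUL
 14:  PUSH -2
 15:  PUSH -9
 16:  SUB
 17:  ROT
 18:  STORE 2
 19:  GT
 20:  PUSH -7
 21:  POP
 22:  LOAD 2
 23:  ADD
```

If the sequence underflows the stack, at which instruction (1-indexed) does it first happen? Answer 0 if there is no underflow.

9

PUSH -5 : [-5]
PUSH 10 : [-5, 10]
DIV     : [0]
PUSH 53 : [0, 53]
LT      : [1]
POP     : []
PUSH -8 : [-8]
DUP     : [-8, -8]
ROT  — needs 3 operands, stack has 2 → underflow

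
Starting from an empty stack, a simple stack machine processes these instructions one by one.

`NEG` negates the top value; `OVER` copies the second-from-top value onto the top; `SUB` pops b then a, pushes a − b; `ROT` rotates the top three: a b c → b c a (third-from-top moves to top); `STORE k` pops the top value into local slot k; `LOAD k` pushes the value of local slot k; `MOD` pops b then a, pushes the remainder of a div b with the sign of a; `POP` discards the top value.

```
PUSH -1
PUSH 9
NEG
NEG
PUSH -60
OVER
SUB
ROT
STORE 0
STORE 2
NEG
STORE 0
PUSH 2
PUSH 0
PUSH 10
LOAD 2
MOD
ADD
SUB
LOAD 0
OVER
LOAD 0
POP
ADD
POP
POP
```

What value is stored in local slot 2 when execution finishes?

-69

PUSH -1  → [-1]
PUSH 9   → [-1, 9]
NEG      → [-1, -9]
NEG      → [-1, 9]
PUSH -60 → [-1, 9, -60]
OVER     → [-1, 9, -60, 9]
SUB      → [-1, 9, -69]
ROT      → [9, -69, -1]
STORE 0  → [9, -69]
STORE 2  → [9]
NEG      → [-9]
STORE 0  → []
PUSH 2   → [2]
PUSH 0   → [2, 0]
PUSH 10  → [2, 0, 10]
LOAD 2   → [2, 0, 10, -69]
MOD      → [2, 0, 10]
ADD      → [2, 10]
SUB      → [-8]
LOAD 0   → [-8, -9]
OVER     → [-8, -9, -8]
LOAD 0   → [-8, -9, -8, -9]
POP      → [-8, -9, -8]
ADD      → [-8, -17]
POP      → [-8]
POP      → []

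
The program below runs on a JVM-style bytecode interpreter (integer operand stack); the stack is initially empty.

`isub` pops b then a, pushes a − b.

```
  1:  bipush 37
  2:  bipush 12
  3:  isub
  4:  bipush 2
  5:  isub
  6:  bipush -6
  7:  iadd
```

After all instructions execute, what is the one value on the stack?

17

bipush 37 -> [37]
bipush 12 -> [37, 12]
isub      -> [25]
bipush 2  -> [25, 2]
isub      -> [23]
bipush -6 -> [23, -6]
iadd      -> [17]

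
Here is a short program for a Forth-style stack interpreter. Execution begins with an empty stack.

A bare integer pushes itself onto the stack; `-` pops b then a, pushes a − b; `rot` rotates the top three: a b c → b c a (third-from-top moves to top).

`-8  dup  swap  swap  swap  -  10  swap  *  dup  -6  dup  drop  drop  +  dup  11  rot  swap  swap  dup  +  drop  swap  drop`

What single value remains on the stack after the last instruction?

11

-8   -> [-8]
dup  -> [-8, -8]
swap -> [-8, -8]
swap -> [-8, -8]
swap -> [-8, -8]
-    -> [0]
10   -> [0, 10]
swap -> [10, 0]
*    -> [0]
dup  -> [0, 0]
-6   -> [0, 0, -6]
dup  -> [0, 0, -6, -6]
drop -> [0, 0, -6]
drop -> [0, 0]
+    -> [0]
dup  -> [0, 0]
11   -> [0, 0, 11]
rot  -> [0, 11, 0]
swap -> [0, 0, 11]
swap -> [0, 11, 0]
dup  -> [0, 11, 0, 0]
+    -> [0, 11, 0]
drop -> [0, 11]
swap -> [11, 0]
drop -> [11]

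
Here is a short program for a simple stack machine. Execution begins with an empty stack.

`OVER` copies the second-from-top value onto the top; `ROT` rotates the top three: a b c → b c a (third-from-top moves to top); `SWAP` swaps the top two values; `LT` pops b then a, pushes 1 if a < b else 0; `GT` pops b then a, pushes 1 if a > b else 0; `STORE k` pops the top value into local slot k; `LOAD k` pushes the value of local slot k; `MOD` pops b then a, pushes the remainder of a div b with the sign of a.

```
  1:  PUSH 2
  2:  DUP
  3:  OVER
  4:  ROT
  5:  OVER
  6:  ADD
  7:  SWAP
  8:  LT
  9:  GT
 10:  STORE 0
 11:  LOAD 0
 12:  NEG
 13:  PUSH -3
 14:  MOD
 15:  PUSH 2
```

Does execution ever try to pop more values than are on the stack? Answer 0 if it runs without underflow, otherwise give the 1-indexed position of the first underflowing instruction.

0

PUSH 2  : 2
DUP     : 2 2
OVER    : 2 2 2
ROT     : 2 2 2
OVER    : 2 2 2 2
ADD     : 2 2 4
SWAP    : 2 4 2
LT      : 2 0
GT      : 1
STORE 0 : (empty)
LOAD 0  : 1
NEG     : -1
PUSH -3 : -1 -3
MOD     : -1
PUSH 2  : -1 2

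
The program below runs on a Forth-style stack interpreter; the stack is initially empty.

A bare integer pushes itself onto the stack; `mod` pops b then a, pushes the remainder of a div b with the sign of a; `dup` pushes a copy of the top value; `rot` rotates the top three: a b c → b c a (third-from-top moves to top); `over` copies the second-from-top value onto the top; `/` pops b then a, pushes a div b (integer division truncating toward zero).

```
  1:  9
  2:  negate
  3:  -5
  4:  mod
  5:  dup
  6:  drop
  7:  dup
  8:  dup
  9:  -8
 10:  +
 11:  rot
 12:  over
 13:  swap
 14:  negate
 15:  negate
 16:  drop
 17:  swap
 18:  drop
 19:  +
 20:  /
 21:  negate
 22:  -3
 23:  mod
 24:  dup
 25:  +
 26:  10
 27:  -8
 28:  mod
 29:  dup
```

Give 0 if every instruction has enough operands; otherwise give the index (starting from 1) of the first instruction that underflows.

20

9      → [9]
negate → [-9]
-5     → [-9, -5]
mod    → [-4]
dup    → [-4, -4]
drop   → [-4]
dup    → [-4, -4]
dup    → [-4, -4, -4]
-8     → [-4, -4, -4, -8]
+      → [-4, -4, -12]
rot    → [-4, -12, -4]
over   → [-4, -12, -4, -12]
swap   → [-4, -12, -12, -4]
negate → [-4, -12, -12, 4]
negate → [-4, -12, -12, -4]
drop   → [-4, -12, -12]
swap   → [-4, -12, -12]
drop   → [-4, -12]
+      → [-16]
/  — needs 2 operands, stack has 1 → underflow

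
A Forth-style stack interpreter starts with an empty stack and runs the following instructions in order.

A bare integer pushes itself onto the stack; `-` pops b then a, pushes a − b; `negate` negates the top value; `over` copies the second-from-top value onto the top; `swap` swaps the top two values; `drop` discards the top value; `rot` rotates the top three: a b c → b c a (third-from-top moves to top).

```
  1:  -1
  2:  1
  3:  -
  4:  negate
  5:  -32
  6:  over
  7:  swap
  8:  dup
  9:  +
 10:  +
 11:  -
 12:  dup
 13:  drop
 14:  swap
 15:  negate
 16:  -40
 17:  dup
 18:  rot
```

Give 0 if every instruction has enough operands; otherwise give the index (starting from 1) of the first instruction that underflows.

-1     -> [-1]
1      -> [-1, 1]
-      -> [-2]
negate -> [2]
-32    -> [2, -32]
over   -> [2, -32, 2]
swap   -> [2, 2, -32]
dup    -> [2, 2, -32, -32]
+      -> [2, 2, -64]
+      -> [2, -62]
-      -> [64]
dup    -> [64, 64]
drop   -> [64]
swap  — needs 2 operands, stack has 1 → underflow

14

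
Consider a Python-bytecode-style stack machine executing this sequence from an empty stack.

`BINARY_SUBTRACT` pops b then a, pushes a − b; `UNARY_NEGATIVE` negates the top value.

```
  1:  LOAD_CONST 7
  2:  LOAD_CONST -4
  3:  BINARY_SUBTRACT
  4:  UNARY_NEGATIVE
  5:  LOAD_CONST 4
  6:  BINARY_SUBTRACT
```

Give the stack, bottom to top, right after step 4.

LOAD_CONST 7     7
LOAD_CONST -4    7 -4
BINARY_SUBTRACT  11
UNARY_NEGATIVE   -11

[-11]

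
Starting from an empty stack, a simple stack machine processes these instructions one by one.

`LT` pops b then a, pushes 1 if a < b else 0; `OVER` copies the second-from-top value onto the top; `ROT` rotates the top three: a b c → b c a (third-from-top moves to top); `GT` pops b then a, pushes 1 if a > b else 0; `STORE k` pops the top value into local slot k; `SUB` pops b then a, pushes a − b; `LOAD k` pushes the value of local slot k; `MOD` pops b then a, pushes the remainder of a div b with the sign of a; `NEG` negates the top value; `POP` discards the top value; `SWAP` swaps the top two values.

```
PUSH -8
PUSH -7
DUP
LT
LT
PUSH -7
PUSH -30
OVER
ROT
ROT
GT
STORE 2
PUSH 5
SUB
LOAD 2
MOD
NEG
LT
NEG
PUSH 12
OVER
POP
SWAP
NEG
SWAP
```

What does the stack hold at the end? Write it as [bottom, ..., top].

[0, 12]

PUSH -8   [-8]
PUSH -7   [-8, -7]
DUP       [-8, -7, -7]
LT        [-8, 0]
LT        [1]
PUSH -7   [1, -7]
PUSH -30  [1, -7, -30]
OVER      [1, -7, -30, -7]
ROT       [1, -30, -7, -7]
ROT       [1, -7, -7, -30]
GT        [1, -7, 1]
STORE 2   [1, -7]
PUSH 5    [1, -7, 5]
SUB       [1, -12]
LOAD 2    [1, -12, 1]
MOD       [1, 0]
NEG       [1, 0]
LT        [0]
NEG       [0]
PUSH 12   [0, 12]
OVER      [0, 12, 0]
POP       [0, 12]
SWAP      [12, 0]
NEG       [12, 0]
SWAP      [0, 12]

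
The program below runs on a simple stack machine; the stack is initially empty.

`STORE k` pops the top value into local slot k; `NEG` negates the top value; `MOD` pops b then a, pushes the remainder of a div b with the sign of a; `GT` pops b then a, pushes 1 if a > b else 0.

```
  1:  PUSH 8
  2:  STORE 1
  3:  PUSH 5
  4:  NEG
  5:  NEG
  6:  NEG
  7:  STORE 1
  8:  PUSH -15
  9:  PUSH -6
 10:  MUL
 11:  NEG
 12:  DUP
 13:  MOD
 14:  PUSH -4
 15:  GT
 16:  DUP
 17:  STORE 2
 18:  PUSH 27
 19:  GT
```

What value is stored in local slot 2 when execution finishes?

1

PUSH 8   -> [8]
STORE 1  -> []
PUSH 5   -> [5]
NEG      -> [-5]
NEG      -> [5]
NEG      -> [-5]
STORE 1  -> []
PUSH -15 -> [-15]
PUSH -6  -> [-15, -6]
MUL      -> [90]
NEG      -> [-90]
DUP      -> [-90, -90]
MOD      -> [0]
PUSH -4  -> [0, -4]
GT       -> [1]
DUP      -> [1, 1]
STORE 2  -> [1]
PUSH 27  -> [1, 27]
GT       -> [0]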